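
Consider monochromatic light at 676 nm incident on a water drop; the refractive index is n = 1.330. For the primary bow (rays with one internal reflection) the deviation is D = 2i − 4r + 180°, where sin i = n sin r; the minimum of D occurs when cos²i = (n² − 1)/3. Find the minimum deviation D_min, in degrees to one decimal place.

cos²i = (1.76890 − 1)/3 = 0.25630; i = arccos(0.50626) = 59.585°.
sin r = sin 59.585°/1.330 = 0.64841; r = 40.422°.
D_min = 2·59.585° − 4·40.422° + 180° = 137.484°.

137.5°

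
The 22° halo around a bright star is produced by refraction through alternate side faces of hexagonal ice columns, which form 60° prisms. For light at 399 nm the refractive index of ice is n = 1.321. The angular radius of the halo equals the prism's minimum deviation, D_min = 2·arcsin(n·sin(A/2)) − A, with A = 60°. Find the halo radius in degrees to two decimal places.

22.68°

n·sin(A/2) = 1.321 × sin 30° = 1.321 × 0.5000 = 0.6605.
D_min = 2·arcsin(0.6605) − 60° = 2 × 41.338° − 60° = 22.676°.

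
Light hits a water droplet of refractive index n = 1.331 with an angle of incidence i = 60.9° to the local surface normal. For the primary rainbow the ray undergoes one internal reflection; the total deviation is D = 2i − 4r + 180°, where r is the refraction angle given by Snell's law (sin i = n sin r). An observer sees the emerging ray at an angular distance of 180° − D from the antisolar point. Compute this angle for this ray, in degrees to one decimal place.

42.3°

sin r = sin 60.9° / 1.331 = 0.8738/1.331 = 0.6565; r = 41.03°.
D = 2·60.9° − 4·41.03° + 180° = 121.80° − 164.13° + 180° = 137.67°.
Angle from antisolar point = 180° − D = 42.33°.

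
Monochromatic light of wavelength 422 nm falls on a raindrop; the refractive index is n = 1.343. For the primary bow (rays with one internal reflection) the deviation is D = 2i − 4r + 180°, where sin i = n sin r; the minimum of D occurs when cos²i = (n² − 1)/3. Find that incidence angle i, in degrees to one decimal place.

58.8°

cos²i = (1.343² − 1)/3 = (1.80365 − 1)/3 = 0.26788.
cos i = 0.51757, so i = 58.830°.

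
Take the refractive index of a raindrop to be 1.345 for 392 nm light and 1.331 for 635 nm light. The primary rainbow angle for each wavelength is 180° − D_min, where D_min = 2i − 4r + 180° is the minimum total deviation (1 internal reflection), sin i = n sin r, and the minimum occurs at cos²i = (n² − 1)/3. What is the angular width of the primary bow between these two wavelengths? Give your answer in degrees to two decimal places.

At 392 nm (n = 1.345): cos²i = 0.26967 → i = 58.715°, r = 39.448°, D_min = 139.635°, rainbow angle = 40.365°.
At 635 nm (n = 1.331): cos²i = 0.25719 → i = 59.527°, r = 40.356°, D_min = 137.630°, rainbow angle = 42.370°.
Angular width = |40.365° − 42.370°| = 2.005°.

2.01°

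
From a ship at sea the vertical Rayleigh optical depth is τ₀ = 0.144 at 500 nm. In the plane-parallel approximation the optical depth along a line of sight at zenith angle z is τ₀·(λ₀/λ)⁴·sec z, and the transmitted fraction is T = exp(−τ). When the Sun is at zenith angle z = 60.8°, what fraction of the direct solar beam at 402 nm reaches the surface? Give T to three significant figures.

0.493

sec 60.8° = 2.0498.
τ = 0.144 × (500/402)⁴ × 2.0498 = 0.144 × 2.3932 × 2.0498 = 0.7064.
T = exp(−0.7064) = 0.4934.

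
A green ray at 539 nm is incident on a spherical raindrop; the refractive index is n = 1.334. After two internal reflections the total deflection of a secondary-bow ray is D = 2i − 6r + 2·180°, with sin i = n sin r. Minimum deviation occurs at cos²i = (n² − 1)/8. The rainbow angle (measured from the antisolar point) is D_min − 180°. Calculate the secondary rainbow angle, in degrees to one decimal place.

cos²i = (1.77956 − 1)/8 = 0.09744; i = arccos(0.31216) = 71.810°.
sin r = sin 71.810°/1.334 = 0.71217; r = 45.411°.
D_min = 2·71.810° − 6·45.411° + 360° = 231.153°.
Rainbow angle = D_min − 180° = 51.153°.

51.2°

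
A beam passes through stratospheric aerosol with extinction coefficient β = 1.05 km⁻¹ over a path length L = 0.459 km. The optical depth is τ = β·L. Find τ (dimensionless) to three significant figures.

0.482

τ = β·L = 1.05 × 0.459 = 0.4820.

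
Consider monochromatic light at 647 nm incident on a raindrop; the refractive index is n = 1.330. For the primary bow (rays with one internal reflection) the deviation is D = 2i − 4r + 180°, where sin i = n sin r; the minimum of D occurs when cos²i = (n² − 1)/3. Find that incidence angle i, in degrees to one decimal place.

59.6°

cos²i = (1.330² − 1)/3 = (1.76890 − 1)/3 = 0.25630.
cos i = 0.50626, so i = 59.585°.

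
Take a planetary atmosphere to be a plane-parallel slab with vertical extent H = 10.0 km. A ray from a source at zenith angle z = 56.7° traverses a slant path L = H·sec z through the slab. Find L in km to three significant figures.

18.2 km

sec z = 1/cos 56.7° = 1.8214.
L = 10.0 × 1.8214 = 18.214 km.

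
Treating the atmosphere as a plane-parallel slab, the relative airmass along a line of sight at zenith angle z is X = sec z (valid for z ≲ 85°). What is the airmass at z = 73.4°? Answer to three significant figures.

X = sec z = 1/cos 73.4° = 1/0.2857 = 3.5003.

3.50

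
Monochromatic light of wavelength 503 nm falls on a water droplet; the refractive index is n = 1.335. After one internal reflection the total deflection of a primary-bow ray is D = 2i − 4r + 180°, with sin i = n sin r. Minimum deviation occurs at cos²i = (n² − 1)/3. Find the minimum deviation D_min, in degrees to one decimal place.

cos²i = (1.78222 − 1)/3 = 0.26074; i = arccos(0.51063) = 59.294°.
sin r = sin 59.294°/1.335 = 0.64405; r = 40.094°.
D_min = 2·59.294° − 4·40.094° + 180° = 138.212°.

138.2°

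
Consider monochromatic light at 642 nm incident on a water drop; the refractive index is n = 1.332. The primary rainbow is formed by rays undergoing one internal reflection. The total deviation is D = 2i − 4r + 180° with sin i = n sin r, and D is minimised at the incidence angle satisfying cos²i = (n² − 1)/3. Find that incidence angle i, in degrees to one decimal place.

cos²i = (1.332² − 1)/3 = (1.77422 − 1)/3 = 0.25807.
cos i = 0.50801, so i = 59.469°.

59.5°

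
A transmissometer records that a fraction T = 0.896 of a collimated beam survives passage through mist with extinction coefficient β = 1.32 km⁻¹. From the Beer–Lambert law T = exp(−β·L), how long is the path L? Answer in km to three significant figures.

Beer–Lambert: T = exp(−βL) ⇒ L = −ln(T)/β = −ln(0.896)/1.32 = 0.1098/1.32 = 0.08319 km.

0.0832 km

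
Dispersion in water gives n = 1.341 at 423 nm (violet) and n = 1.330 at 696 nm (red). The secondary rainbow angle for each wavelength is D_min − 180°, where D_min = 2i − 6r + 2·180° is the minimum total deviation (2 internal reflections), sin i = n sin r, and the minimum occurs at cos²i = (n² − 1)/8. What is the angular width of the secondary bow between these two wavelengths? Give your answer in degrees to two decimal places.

2.86°

At 423 nm (n = 1.341): cos²i = 0.09979 → i = 71.586°, r = 45.034°, D_min = 232.966°, rainbow angle = 52.966°.
At 696 nm (n = 1.330): cos²i = 0.09611 → i = 71.940°, r = 45.630°, D_min = 230.101°, rainbow angle = 50.101°.
Angular width = |52.966° − 50.101°| = 2.865°.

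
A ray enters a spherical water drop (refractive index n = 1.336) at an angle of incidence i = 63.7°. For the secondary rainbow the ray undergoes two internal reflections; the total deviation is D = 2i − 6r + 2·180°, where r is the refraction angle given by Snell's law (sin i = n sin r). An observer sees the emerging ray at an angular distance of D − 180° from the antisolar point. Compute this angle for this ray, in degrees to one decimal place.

54.5°

sin r = sin 63.7° / 1.336 = 0.8965/1.336 = 0.6710; r = 42.15°.
D = 2·63.7° − 6·42.15° + 2·180° = 127.40° − 252.88° + 360° = 234.52°.
Angle from antisolar point = D − 180° = 54.52°.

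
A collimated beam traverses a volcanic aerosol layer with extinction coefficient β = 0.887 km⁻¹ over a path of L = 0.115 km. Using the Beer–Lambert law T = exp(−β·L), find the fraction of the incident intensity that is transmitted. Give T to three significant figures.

0.903

τ = β·L = 0.887 × 0.115 = 0.1020.
T = exp(−0.1020) = 0.9030.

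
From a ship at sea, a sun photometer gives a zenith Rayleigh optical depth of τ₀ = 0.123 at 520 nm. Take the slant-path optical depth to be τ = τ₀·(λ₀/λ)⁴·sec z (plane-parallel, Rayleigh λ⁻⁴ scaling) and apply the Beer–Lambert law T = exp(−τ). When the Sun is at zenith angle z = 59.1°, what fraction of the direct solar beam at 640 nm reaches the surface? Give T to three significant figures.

sec 59.1° = 1.9473.
τ = 0.123 × (520/640)⁴ × 1.9473 = 0.123 × 0.4358 × 1.9473 = 0.1044.
T = exp(−0.1044) = 0.9009.

0.901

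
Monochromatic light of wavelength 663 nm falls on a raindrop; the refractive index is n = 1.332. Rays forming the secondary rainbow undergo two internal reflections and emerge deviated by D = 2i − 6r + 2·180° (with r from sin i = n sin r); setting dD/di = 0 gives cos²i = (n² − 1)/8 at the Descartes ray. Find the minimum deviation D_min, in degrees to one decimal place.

cos²i = (1.77422 − 1)/8 = 0.09678; i = arccos(0.31109) = 71.875°.
sin r = sin 71.875°/1.332 = 0.71350; r = 45.520°.
D_min = 2·71.875° − 6·45.520° + 360° = 230.628°.

230.6°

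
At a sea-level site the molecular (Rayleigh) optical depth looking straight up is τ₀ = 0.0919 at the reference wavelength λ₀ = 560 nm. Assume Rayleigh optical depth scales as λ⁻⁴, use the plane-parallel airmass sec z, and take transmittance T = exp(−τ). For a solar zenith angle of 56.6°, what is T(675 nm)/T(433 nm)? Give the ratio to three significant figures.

Airmass: sec 56.6° = 1.8166.
τ(675 nm) = 0.0919 × (560/675)⁴ × 1.8166 = 0.0919 × 0.4737 × 1.8166 = 0.0791.
τ(433 nm) = 0.0919 × (560/433)⁴ × 1.8166 = 0.0919 × 2.7977 × 1.8166 = 0.4671.
T(675)/T(433) = exp(τ_B − τ_A) = exp(0.3880) = 1.4740.

1.47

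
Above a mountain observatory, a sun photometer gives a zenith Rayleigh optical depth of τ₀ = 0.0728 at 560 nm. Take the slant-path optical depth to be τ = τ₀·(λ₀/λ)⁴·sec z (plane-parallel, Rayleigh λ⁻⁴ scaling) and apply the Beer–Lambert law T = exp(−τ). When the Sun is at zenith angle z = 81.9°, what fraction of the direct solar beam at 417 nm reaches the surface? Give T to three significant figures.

0.186

sec 81.9° = 7.0972.
τ = 0.0728 × (560/417)⁴ × 7.0972 = 0.0728 × 3.2524 × 7.0972 = 1.6804.
T = exp(−1.6804) = 0.1863.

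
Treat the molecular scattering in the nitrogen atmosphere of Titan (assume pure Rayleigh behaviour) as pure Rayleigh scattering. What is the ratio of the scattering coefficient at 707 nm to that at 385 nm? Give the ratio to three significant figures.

Rayleigh scattering ∝ λ⁻⁴, so the ratio of coefficients is the inverse fourth power of the wavelength ratio.
σ(707)/σ(385) = (385/707)⁴ = (0.5446)⁴ = 0.08794.

0.0879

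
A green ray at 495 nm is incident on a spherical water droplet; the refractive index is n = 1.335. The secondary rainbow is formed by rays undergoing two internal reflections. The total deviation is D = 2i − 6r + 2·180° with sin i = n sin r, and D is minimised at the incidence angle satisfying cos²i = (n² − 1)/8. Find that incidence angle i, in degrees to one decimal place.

cos²i = (1.335² − 1)/8 = (1.78222 − 1)/8 = 0.09778.
cos i = 0.31269, so i = 71.778°.

71.8°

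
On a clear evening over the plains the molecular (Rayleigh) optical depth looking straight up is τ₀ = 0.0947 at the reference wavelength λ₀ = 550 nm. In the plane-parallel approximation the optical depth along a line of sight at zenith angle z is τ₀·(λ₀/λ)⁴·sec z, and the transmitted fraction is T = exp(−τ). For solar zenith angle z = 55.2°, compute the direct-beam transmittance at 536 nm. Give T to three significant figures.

0.832

sec 55.2° = 1.7522.
τ = 0.0947 × (550/536)⁴ × 1.7522 = 0.0947 × 1.1086 × 1.7522 = 0.1840.
T = exp(−0.1840) = 0.8320.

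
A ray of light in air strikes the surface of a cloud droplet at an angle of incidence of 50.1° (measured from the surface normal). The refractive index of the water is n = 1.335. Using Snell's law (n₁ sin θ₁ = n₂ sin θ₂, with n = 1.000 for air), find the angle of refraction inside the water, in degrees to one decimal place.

35.1°

Snell: sin θ_r = sin θ_i / n = sin 50.1° / 1.335 = 0.7672 / 1.335 = 0.5747.
θ_r = arcsin(0.5747) = 35.08°.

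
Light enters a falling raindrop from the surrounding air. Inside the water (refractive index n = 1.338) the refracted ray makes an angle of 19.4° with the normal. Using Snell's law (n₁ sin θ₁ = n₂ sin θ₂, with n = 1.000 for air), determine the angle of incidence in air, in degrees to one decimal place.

26.4°

Snell: sin θ_i = n · sin θ_r = 1.338 × sin 19.4° = 1.338 × 0.3322 = 0.4444.
θ_i = arcsin(0.4444) = 26.39°.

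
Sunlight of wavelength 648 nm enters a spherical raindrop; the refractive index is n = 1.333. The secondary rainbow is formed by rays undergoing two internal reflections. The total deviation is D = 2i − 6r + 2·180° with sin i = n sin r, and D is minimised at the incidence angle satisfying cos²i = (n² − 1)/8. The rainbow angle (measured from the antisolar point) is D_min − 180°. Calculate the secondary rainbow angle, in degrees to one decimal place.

cos²i = (1.77689 − 1)/8 = 0.09711; i = arccos(0.31163) = 71.843°.
sin r = sin 71.843°/1.333 = 0.71283; r = 45.466°.
D_min = 2·71.843° − 6·45.466° + 360° = 230.891°.
Rainbow angle = D_min − 180° = 50.891°.

50.9°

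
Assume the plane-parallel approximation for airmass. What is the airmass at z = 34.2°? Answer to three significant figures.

1.21

X = sec z = 1/cos 34.2° = 1/0.8271 = 1.2091.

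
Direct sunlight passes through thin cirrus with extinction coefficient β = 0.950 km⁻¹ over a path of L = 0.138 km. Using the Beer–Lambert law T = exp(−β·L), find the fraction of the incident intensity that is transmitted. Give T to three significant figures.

τ = β·L = 0.950 × 0.138 = 0.1311.
T = exp(−0.1311) = 0.8771.

0.877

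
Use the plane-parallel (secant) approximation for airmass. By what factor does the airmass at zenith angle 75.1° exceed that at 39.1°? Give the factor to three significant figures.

X(75.1°)/X(39.1°) = sec 75.1° / sec 39.1° = cos 39.1° / cos 75.1° = 0.7760/0.2571 = 3.0181.

3.02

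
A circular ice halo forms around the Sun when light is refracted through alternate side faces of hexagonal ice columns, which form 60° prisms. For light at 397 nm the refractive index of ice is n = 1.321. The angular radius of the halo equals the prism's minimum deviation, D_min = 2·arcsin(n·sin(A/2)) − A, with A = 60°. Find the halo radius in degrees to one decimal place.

22.7°

n·sin(A/2) = 1.321 × sin 30° = 1.321 × 0.5000 = 0.6605.
D_min = 2·arcsin(0.6605) − 60° = 2 × 41.338° − 60° = 22.676°.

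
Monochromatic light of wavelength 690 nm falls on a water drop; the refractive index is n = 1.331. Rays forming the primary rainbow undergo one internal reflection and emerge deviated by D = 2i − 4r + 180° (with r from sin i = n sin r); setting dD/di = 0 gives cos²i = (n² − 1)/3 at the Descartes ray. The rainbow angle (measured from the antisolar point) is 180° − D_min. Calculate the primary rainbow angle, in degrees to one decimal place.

cos²i = (1.77156 − 1)/3 = 0.25719; i = arccos(0.50714) = 59.527°.
sin r = sin 59.527°/1.331 = 0.64753; r = 40.356°.
D_min = 2·59.527° − 4·40.356° + 180° = 137.630°.
Rainbow angle = 180° − D_min = 42.370°.

42.4°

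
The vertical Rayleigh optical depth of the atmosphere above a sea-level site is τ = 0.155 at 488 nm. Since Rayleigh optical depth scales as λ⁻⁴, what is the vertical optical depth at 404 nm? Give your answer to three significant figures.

0.330

τ(404 nm) = τ(488 nm) × (488/404)⁴ = 0.155 × (1.2079)⁴ = 0.155 × 2.1289 = 0.3300.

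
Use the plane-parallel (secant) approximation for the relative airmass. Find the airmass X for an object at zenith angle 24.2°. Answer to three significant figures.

X = sec z = 1/cos 24.2° = 1/0.9121 = 1.0963.

1.10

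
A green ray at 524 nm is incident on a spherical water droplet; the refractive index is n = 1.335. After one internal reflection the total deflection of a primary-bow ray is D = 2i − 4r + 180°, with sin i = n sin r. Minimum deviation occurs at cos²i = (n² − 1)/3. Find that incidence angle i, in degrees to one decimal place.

59.3°

cos²i = (1.335² − 1)/3 = (1.78222 − 1)/3 = 0.26074.
cos i = 0.51063, so i = 59.294°.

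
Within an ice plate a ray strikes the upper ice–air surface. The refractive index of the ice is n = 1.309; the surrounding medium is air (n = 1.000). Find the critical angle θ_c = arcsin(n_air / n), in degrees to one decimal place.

49.8°

sin θ_c = n_air / n = 1.000 / 1.309 = 0.7639.
θ_c = arcsin(0.7639) = 49.81°.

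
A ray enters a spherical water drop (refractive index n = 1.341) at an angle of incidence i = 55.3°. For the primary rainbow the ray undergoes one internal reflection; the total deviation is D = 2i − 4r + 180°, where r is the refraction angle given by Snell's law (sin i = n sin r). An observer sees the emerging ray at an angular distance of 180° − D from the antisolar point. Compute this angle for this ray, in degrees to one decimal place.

sin r = sin 55.3° / 1.341 = 0.8221/1.341 = 0.6131; r = 37.81°.
D = 2·55.3° − 4·37.81° + 180° = 110.60° − 151.25° + 180° = 139.35°.
Angle from antisolar point = 180° − D = 40.65°.

40.7°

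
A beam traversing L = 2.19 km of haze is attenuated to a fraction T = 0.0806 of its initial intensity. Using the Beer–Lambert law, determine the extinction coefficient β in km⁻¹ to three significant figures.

Beer–Lambert: T = exp(−βL) ⇒ β = −ln(T)/L = −ln(0.0806)/2.19 = 2.5183/2.19 = 1.15 km⁻¹.

1.15 km⁻¹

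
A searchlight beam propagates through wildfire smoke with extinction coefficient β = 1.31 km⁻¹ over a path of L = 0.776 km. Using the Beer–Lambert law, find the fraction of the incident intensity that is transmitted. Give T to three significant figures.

τ = β·L = 1.31 × 0.776 = 1.0166.
T = exp(−1.0166) = 0.3618.

0.362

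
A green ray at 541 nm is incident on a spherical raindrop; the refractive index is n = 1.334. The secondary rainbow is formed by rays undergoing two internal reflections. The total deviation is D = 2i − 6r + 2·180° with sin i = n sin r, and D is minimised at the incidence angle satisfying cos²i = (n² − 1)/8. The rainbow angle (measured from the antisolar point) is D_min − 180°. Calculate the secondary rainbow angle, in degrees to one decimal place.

cos²i = (1.77956 − 1)/8 = 0.09744; i = arccos(0.31216) = 71.810°.
sin r = sin 71.810°/1.334 = 0.71217; r = 45.411°.
D_min = 2·71.810° − 6·45.411° + 360° = 231.153°.
Rainbow angle = D_min − 180° = 51.153°.

51.2°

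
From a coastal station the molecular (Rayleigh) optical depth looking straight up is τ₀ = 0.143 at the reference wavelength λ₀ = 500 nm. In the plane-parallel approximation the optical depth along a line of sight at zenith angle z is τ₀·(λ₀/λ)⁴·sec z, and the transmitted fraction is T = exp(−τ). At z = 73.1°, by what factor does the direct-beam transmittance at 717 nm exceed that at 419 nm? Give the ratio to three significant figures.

2.41

Airmass: sec 73.1° = 3.4399.
τ(717 nm) = 0.143 × (500/717)⁴ × 3.4399 = 0.143 × 0.2365 × 3.4399 = 0.1163.
τ(419 nm) = 0.143 × (500/419)⁴ × 3.4399 = 0.143 × 2.0278 × 3.4399 = 0.9975.
T(717)/T(419) = exp(τ_B − τ_A) = exp(0.8812) = 2.4137.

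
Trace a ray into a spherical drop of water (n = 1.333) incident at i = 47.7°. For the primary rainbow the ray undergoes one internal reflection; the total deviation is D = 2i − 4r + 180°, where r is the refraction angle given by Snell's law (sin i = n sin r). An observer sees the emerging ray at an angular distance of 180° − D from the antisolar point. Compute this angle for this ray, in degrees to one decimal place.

39.4°

sin r = sin 47.7° / 1.333 = 0.7396/1.333 = 0.5549; r = 33.70°.
D = 2·47.7° − 4·33.70° + 180° = 95.40° − 134.80° + 180° = 140.60°.
Angle from antisolar point = 180° − D = 39.40°.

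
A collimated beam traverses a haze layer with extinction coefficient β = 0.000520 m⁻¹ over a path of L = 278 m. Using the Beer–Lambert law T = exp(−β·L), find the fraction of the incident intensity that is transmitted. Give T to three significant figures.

τ = β·L = 0.000520 × 278 = 0.1446.
T = exp(−0.1446) = 0.8654.

0.865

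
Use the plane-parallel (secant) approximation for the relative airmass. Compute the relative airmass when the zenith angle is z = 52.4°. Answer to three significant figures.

1.64

X = sec z = 1/cos 52.4° = 1/0.6101 = 1.6390.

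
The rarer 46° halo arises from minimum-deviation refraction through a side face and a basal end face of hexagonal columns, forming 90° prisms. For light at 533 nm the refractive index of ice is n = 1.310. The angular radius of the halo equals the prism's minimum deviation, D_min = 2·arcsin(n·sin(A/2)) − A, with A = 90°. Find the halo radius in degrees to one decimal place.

n·sin(A/2) = 1.310 × sin 45° = 1.310 × 0.7071 = 0.9263.
D_min = 2·arcsin(0.9263) − 90° = 2 × 67.867° − 90° = 45.733°.

45.7°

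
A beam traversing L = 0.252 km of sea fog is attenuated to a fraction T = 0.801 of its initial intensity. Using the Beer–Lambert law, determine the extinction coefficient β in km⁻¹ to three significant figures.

Beer–Lambert: T = exp(−βL) ⇒ β = −ln(T)/L = −ln(0.801)/0.252 = 0.2219/0.252 = 0.8805 km⁻¹.

0.881 km⁻¹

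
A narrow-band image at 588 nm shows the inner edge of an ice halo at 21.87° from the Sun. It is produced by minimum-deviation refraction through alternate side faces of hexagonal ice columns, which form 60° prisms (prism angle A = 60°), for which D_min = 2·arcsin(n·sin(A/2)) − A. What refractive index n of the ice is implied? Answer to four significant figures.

Rearranging: n = sin((D_min + A)/2) / sin(A/2).
(D_min + A)/2 = (21.87° + 60°)/2 = 40.935°.
n = sin 40.935° / sin 30° = 0.6552 / 0.5000 = 1.3104.

1.310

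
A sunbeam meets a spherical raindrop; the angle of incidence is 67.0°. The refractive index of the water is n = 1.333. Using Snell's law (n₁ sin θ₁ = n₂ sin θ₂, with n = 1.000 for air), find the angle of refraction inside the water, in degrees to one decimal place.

Snell: sin θ_r = sin θ_i / n = sin 67.0° / 1.333 = 0.9205 / 1.333 = 0.6906.
θ_r = arcsin(0.6906) = 43.67°.

43.7°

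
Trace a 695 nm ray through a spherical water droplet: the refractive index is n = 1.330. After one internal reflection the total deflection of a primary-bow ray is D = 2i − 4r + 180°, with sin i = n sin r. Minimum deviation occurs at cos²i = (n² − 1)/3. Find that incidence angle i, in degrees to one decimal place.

59.6°

cos²i = (1.330² − 1)/3 = (1.76890 − 1)/3 = 0.25630.
cos i = 0.50626, so i = 59.585°.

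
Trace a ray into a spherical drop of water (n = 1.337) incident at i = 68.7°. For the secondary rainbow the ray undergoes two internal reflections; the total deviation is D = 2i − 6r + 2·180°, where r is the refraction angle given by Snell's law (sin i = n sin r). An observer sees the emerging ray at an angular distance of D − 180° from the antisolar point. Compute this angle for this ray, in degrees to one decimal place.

52.4°

sin r = sin 68.7° / 1.337 = 0.9317/1.337 = 0.6969; r = 44.17°.
D = 2·68.7° − 6·44.17° + 2·180° = 137.40° − 265.05° + 360° = 232.35°.
Angle from antisolar point = D − 180° = 52.35°.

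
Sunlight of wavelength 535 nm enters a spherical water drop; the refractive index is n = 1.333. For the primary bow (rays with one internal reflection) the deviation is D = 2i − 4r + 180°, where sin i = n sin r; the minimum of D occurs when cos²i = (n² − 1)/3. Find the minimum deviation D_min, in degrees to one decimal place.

137.9°

cos²i = (1.77689 − 1)/3 = 0.25896; i = arccos(0.50888) = 59.410°.
sin r = sin 59.410°/1.333 = 0.64579; r = 40.225°.
D_min = 2·59.410° − 4·40.225° + 180° = 137.922°.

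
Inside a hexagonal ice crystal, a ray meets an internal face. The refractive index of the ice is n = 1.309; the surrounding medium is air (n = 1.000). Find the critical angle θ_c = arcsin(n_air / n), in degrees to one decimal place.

sin θ_c = n_air / n = 1.000 / 1.309 = 0.7639.
θ_c = arcsin(0.7639) = 49.81°.

49.8°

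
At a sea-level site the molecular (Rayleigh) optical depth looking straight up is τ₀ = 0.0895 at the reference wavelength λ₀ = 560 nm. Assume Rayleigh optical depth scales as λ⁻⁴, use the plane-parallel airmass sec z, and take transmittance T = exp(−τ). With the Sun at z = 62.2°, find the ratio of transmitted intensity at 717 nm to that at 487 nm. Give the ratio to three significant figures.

Airmass: sec 62.2° = 2.1441.
τ(717 nm) = 0.0895 × (560/717)⁴ × 2.1441 = 0.0895 × 0.3721 × 2.1441 = 0.0714.
τ(487 nm) = 0.0895 × (560/487)⁴ × 2.1441 = 0.0895 × 1.7484 × 2.1441 = 0.3355.
T(717)/T(487) = exp(τ_B − τ_A) = exp(0.2641) = 1.3023.

1.30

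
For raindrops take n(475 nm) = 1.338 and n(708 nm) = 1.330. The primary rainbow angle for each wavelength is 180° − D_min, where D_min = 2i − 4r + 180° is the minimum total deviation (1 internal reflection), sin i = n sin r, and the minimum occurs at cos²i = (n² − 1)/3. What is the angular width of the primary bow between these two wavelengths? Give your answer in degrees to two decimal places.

1.16°

At 475 nm (n = 1.338): cos²i = 0.26341 → i = 59.120°, r = 39.899°, D_min = 138.643°, rainbow angle = 41.357°.
At 708 nm (n = 1.330): cos²i = 0.25630 → i = 59.585°, r = 40.422°, D_min = 137.484°, rainbow angle = 42.516°.
Angular width = |41.357° − 42.516°| = 1.160°.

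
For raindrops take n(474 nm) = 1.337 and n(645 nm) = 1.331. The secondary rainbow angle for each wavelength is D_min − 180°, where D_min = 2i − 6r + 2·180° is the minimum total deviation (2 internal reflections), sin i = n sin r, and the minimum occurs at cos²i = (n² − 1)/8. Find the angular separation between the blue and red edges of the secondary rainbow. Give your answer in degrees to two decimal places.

1.57°

At 474 nm (n = 1.337): cos²i = 0.09845 → i = 71.714°, r = 45.249°, D_min = 231.934°, rainbow angle = 51.934°.
At 645 nm (n = 1.331): cos²i = 0.09645 → i = 71.907°, r = 45.575°, D_min = 230.365°, rainbow angle = 50.365°.
Angular width = |51.934° − 50.365°| = 1.569°.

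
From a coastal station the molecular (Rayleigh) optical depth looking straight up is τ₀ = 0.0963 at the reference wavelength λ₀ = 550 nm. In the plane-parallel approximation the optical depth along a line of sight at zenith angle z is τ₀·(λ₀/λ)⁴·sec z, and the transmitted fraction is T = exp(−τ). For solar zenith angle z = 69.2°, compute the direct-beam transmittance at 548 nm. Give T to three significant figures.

sec 69.2° = 2.8161.
τ = 0.0963 × (550/548)⁴ × 2.8161 = 0.0963 × 1.0147 × 2.8161 = 0.2752.
T = exp(−0.2752) = 0.7594.

0.759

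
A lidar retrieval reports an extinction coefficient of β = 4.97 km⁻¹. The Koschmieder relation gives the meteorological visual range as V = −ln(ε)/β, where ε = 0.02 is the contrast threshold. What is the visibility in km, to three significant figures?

V = −ln(0.02) / 4.97 = 3.912 / 4.97 = 0.7871 km.

0.787 km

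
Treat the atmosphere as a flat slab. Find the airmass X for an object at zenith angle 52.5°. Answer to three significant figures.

1.64

X = sec z = 1/cos 52.5° = 1/0.6088 = 1.6427.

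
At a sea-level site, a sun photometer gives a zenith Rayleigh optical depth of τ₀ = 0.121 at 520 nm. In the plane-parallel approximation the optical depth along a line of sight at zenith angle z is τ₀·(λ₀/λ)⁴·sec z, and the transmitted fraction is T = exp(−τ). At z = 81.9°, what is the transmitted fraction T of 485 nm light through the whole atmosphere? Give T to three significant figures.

0.321

sec 81.9° = 7.0972.
τ = 0.121 × (520/485)⁴ × 7.0972 = 0.121 × 1.3214 × 7.0972 = 1.1348.
T = exp(−1.1348) = 0.3215.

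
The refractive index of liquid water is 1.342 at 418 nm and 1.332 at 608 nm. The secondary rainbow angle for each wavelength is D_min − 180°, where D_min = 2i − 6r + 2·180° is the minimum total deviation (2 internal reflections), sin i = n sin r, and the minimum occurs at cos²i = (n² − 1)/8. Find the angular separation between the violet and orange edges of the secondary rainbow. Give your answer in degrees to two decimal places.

2.59°

At 418 nm (n = 1.342): cos²i = 0.10012 → i = 71.554°, r = 44.981°, D_min = 233.222°, rainbow angle = 53.222°.
At 608 nm (n = 1.332): cos²i = 0.09678 → i = 71.875°, r = 45.520°, D_min = 230.628°, rainbow angle = 50.628°.
Angular width = |53.222° − 50.628°| = 2.594°.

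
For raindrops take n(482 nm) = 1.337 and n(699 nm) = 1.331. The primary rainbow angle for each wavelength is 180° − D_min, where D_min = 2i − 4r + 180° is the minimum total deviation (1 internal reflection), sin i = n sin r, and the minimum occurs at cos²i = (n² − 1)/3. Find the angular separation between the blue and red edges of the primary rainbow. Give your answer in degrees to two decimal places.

0.87°

At 482 nm (n = 1.337): cos²i = 0.26252 → i = 59.178°, r = 39.964°, D_min = 138.500°, rainbow angle = 41.500°.
At 699 nm (n = 1.331): cos²i = 0.25719 → i = 59.527°, r = 40.356°, D_min = 137.630°, rainbow angle = 42.370°.
Angular width = |41.500° − 42.370°| = 0.870°.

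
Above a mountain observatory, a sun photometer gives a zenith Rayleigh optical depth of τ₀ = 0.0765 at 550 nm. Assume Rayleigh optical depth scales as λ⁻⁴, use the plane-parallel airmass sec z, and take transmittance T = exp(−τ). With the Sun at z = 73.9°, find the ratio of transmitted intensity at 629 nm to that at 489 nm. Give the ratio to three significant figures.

Airmass: sec 73.9° = 3.6060.
τ(629 nm) = 0.0765 × (550/629)⁴ × 3.6060 = 0.0765 × 0.5846 × 3.6060 = 0.1613.
τ(489 nm) = 0.0765 × (550/489)⁴ × 3.6060 = 0.0765 × 1.6004 × 3.6060 = 0.4415.
T(629)/T(489) = exp(τ_B − τ_A) = exp(0.2802) = 1.3234.

1.32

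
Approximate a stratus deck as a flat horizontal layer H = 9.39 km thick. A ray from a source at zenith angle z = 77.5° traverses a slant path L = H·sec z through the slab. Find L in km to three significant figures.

43.4 km

sec z = 1/cos 77.5° = 4.6202.
L = 9.39 × 4.6202 = 43.384 km.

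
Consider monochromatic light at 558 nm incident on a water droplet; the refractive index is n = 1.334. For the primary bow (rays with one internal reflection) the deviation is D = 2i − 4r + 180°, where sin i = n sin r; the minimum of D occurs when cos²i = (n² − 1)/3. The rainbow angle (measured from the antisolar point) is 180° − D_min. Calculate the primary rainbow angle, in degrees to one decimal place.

41.9°

cos²i = (1.77956 − 1)/3 = 0.25985; i = arccos(0.50976) = 59.352°.
sin r = sin 59.352°/1.334 = 0.64492; r = 40.159°.
D_min = 2·59.352° − 4·40.159° + 180° = 138.067°.
Rainbow angle = 180° − D_min = 41.933°.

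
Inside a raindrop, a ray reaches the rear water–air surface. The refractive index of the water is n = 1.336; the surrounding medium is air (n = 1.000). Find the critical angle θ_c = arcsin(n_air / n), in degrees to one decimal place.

sin θ_c = n_air / n = 1.000 / 1.336 = 0.7485.
θ_c = arcsin(0.7485) = 48.46°.

48.5°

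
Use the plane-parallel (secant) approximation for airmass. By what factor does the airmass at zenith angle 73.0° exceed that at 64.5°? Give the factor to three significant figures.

X(73.0°)/X(64.5°) = sec 73.0° / sec 64.5° = cos 64.5° / cos 73.0° = 0.4305/0.2924 = 1.4725.

1.47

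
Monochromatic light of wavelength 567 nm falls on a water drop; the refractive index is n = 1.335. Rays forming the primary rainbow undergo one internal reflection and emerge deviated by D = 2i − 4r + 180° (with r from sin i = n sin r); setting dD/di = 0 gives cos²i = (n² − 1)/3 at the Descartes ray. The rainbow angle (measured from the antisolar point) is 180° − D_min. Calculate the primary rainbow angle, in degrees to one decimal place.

41.8°

cos²i = (1.78222 − 1)/3 = 0.26074; i = arccos(0.51063) = 59.294°.
sin r = sin 59.294°/1.335 = 0.64405; r = 40.094°.
D_min = 2·59.294° − 4·40.094° + 180° = 138.212°.
Rainbow angle = 180° − D_min = 41.788°.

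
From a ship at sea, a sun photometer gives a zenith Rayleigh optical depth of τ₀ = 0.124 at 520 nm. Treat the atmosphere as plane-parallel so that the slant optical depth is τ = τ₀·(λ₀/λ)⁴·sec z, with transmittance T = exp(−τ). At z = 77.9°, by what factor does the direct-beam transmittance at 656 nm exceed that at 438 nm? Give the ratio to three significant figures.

Airmass: sec 77.9° = 4.7706.
τ(656 nm) = 0.124 × (520/656)⁴ × 4.7706 = 0.124 × 0.3948 × 4.7706 = 0.2336.
τ(438 nm) = 0.124 × (520/438)⁴ × 4.7706 = 0.124 × 1.9866 × 4.7706 = 1.1752.
T(656)/T(438) = exp(τ_B − τ_A) = exp(0.9416) = 2.5642.

2.56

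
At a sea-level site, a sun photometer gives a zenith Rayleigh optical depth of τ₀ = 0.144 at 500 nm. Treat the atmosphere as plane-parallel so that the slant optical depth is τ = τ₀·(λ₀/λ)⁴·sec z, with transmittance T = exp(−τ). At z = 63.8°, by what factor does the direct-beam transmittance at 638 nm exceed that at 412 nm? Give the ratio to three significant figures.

1.79

Airmass: sec 63.8° = 2.2650.
τ(638 nm) = 0.144 × (500/638)⁴ × 2.2650 = 0.144 × 0.3772 × 2.2650 = 0.1230.
τ(412 nm) = 0.144 × (500/412)⁴ × 2.2650 = 0.144 × 2.1692 × 2.2650 = 0.7075.
T(638)/T(412) = exp(τ_B − τ_A) = exp(0.5845) = 1.7940.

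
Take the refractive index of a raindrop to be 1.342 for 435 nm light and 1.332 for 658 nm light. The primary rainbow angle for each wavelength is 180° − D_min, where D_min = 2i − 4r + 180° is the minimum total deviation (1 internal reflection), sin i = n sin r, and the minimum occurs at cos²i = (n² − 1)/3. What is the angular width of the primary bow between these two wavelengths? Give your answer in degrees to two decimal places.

1.44°

At 435 nm (n = 1.342): cos²i = 0.26699 → i = 58.888°, r = 39.641°, D_min = 139.213°, rainbow angle = 40.787°.
At 658 nm (n = 1.332): cos²i = 0.25807 → i = 59.469°, r = 40.290°, D_min = 137.776°, rainbow angle = 42.224°.
Angular width = |40.787° − 42.224°| = 1.437°.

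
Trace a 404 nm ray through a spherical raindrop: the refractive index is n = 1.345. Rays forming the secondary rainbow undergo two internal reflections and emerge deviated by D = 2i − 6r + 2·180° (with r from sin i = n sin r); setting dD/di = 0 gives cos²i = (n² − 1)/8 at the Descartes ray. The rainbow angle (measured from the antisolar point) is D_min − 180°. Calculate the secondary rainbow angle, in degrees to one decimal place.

cos²i = (1.80902 − 1)/8 = 0.10113; i = arccos(0.31801) = 71.458°.
sin r = sin 71.458°/1.345 = 0.70490; r = 44.821°.
D_min = 2·71.458° − 6·44.821° + 360° = 233.987°.
Rainbow angle = D_min − 180° = 53.987°.

54.0°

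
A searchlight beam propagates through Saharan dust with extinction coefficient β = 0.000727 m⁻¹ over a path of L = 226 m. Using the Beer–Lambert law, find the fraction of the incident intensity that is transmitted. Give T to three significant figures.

τ = β·L = 0.000727 × 226 = 0.1643.
T = exp(−0.1643) = 0.8485.

0.848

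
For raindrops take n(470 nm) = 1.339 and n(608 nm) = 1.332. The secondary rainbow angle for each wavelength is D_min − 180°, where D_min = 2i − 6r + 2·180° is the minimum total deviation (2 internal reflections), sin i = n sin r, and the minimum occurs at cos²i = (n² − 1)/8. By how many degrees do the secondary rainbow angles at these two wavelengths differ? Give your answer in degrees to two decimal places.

At 470 nm (n = 1.339): cos²i = 0.09912 → i = 71.650°, r = 45.141°, D_min = 232.451°, rainbow angle = 52.451°.
At 608 nm (n = 1.332): cos²i = 0.09678 → i = 71.875°, r = 45.520°, D_min = 230.628°, rainbow angle = 50.628°.
Angular width = |52.451° − 50.628°| = 1.823°.

1.82°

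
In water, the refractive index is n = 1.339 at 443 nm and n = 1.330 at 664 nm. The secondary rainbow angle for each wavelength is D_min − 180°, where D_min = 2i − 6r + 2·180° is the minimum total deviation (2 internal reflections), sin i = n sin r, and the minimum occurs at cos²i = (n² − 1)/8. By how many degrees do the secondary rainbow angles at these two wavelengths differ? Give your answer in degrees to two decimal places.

2.35°

At 443 nm (n = 1.339): cos²i = 0.09912 → i = 71.650°, r = 45.141°, D_min = 232.451°, rainbow angle = 52.451°.
At 664 nm (n = 1.330): cos²i = 0.09611 → i = 71.940°, r = 45.630°, D_min = 230.101°, rainbow angle = 50.101°.
Angular width = |52.451° − 50.101°| = 2.350°.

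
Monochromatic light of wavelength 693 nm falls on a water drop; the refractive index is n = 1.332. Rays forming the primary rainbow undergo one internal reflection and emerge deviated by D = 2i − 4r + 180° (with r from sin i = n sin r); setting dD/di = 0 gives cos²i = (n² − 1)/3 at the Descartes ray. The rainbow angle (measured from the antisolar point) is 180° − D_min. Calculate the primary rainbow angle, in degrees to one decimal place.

cos²i = (1.77422 − 1)/3 = 0.25807; i = arccos(0.50801) = 59.469°.
sin r = sin 59.469°/1.332 = 0.64666; r = 40.290°.
D_min = 2·59.469° − 4·40.290° + 180° = 137.776°.
Rainbow angle = 180° − D_min = 42.224°.

42.2°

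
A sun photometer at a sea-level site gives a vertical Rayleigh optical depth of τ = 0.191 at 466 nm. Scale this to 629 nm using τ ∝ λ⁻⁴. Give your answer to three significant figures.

τ(629 nm) = τ(466 nm) × (466/629)⁴ = 0.191 × (0.7409)⁴ = 0.191 × 0.3013 = 0.0575.

0.0575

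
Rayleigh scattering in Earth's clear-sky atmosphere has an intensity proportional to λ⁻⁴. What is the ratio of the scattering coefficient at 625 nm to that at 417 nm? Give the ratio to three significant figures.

0.198

Rayleigh scattering ∝ λ⁻⁴, so the ratio of coefficients is the inverse fourth power of the wavelength ratio.
σ(625)/σ(417) = (417/625)⁴ = (0.6672)⁴ = 0.1982.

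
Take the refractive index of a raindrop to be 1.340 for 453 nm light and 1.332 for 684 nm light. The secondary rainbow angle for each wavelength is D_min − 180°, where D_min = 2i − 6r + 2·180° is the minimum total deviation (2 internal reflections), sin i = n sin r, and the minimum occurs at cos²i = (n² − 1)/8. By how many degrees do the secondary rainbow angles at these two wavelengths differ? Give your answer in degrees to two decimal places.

At 453 nm (n = 1.340): cos²i = 0.09945 → i = 71.618°, r = 45.088°, D_min = 232.709°, rainbow angle = 52.709°.
At 684 nm (n = 1.332): cos²i = 0.09678 → i = 71.875°, r = 45.520°, D_min = 230.628°, rainbow angle = 50.628°.
Angular width = |52.709° − 50.628°| = 2.080°.

2.08°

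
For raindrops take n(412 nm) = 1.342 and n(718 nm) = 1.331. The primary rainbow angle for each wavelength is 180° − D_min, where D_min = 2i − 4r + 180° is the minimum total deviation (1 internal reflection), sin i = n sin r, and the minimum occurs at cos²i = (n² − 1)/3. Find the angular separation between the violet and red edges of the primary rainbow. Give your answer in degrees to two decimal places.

1.58°

At 412 nm (n = 1.342): cos²i = 0.26699 → i = 58.888°, r = 39.641°, D_min = 139.213°, rainbow angle = 40.787°.
At 718 nm (n = 1.331): cos²i = 0.25719 → i = 59.527°, r = 40.356°, D_min = 137.630°, rainbow angle = 42.370°.
Angular width = |40.787° − 42.370°| = 1.583°.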